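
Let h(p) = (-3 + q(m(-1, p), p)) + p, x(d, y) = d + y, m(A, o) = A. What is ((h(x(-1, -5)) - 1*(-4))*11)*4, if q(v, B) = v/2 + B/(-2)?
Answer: -110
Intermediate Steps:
q(v, B) = v/2 - B/2 (q(v, B) = v*(1/2) + B*(-1/2) = v/2 - B/2)
h(p) = -7/2 + p/2 (h(p) = (-3 + ((1/2)*(-1) - p/2)) + p = (-3 + (-1/2 - p/2)) + p = (-7/2 - p/2) + p = -7/2 + p/2)
((h(x(-1, -5)) - 1*(-4))*11)*4 = (((-7/2 + (-1 - 5)/2) - 1*(-4))*11)*4 = (((-7/2 + (1/2)*(-6)) + 4)*11)*4 = (((-7/2 - 3) + 4)*11)*4 = ((-13/2 + 4)*11)*4 = -5/2*11*4 = -55/2*4 = -110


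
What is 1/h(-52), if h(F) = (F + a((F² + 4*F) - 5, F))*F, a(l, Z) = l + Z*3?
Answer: -1/118716 ≈ -8.4235e-6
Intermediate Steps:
a(l, Z) = l + 3*Z
h(F) = F*(-5 + F² + 8*F) (h(F) = (F + (((F² + 4*F) - 5) + 3*F))*F = (F + ((-5 + F² + 4*F) + 3*F))*F = (F + (-5 + F² + 7*F))*F = (-5 + F² + 8*F)*F = F*(-5 + F² + 8*F))
1/h(-52) = 1/(-52*(-5 + (-52)² + 8*(-52))) = 1/(-52*(-5 + 2704 - 416)) = 1/(-52*2283) = 1/(-118716) = -1/118716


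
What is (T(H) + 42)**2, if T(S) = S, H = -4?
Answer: 1444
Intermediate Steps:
(T(H) + 42)**2 = (-4 + 42)**2 = 38**2 = 1444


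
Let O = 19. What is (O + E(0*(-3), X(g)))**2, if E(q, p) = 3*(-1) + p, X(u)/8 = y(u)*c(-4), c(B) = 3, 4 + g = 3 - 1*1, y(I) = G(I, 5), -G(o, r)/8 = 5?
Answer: 891136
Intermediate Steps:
G(o, r) = -40 (G(o, r) = -8*5 = -40)
y(I) = -40
g = -2 (g = -4 + (3 - 1*1) = -4 + (3 - 1) = -4 + 2 = -2)
X(u) = -960 (X(u) = 8*(-40*3) = 8*(-120) = -960)
E(q, p) = -3 + p
(O + E(0*(-3), X(g)))**2 = (19 + (-3 - 960))**2 = (19 - 963)**2 = (-944)**2 = 891136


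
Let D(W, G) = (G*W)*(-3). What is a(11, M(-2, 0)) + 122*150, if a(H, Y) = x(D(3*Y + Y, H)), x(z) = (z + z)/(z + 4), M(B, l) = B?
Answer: 1226232/67 ≈ 18302.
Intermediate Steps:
D(W, G) = -3*G*W
x(z) = 2*z/(4 + z) (x(z) = (2*z)/(4 + z) = 2*z/(4 + z))
a(H, Y) = -24*H*Y/(4 - 12*H*Y) (a(H, Y) = 2*(-3*H*(3*Y + Y))/(4 - 3*H*(3*Y + Y)) = 2*(-3*H*4*Y)/(4 - 3*H*4*Y) = 2*(-12*H*Y)/(4 - 12*H*Y) = -24*H*Y/(4 - 12*H*Y))
a(11, M(-2, 0)) + 122*150 = 6*11*(-2)/(-1 + 3*11*(-2)) + 122*150 = 6*11*(-2)/(-1 - 66) + 18300 = 6*11*(-2)/(-67) + 18300 = 6*11*(-2)*(-1/67) + 18300 = 132/67 + 18300 = 1226232/67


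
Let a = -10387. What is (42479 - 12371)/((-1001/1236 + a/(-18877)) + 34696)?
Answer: 702479012976/809520042967 ≈ 0.86777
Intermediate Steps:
(42479 - 12371)/((-1001/1236 + a/(-18877)) + 34696) = (42479 - 12371)/((-1001/1236 - 10387/(-18877)) + 34696) = 30108/((-1001*1/1236 - 10387*(-1/18877)) + 34696) = 30108/((-1001/1236 + 10387/18877) + 34696) = 30108/(-6057545/23331972 + 34696) = 30108/(809520042967/23331972) = 30108*(23331972/809520042967) = 702479012976/809520042967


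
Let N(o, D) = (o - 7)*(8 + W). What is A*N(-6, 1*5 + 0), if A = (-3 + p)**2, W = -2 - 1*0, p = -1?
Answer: -1248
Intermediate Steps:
W = -2 (W = -2 + 0 = -2)
N(o, D) = -42 + 6*o (N(o, D) = (o - 7)*(8 - 2) = (-7 + o)*6 = -42 + 6*o)
A = 16 (A = (-3 - 1)**2 = (-4)**2 = 16)
A*N(-6, 1*5 + 0) = 16*(-42 + 6*(-6)) = 16*(-42 - 36) = 16*(-78) = -1248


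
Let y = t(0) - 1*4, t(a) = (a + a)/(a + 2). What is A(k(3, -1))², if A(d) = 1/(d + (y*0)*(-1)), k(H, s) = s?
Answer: 1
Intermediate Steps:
t(a) = 2*a/(2 + a) (t(a) = (2*a)/(2 + a) = 2*a/(2 + a))
y = -4 (y = 2*0/(2 + 0) - 1*4 = 2*0/2 - 4 = 2*0*(½) - 4 = 0 - 4 = -4)
A(d) = 1/d (A(d) = 1/(d - 4*0*(-1)) = 1/(d + 0*(-1)) = 1/(d + 0) = 1/d)
A(k(3, -1))² = (1/(-1))² = (-1)² = 1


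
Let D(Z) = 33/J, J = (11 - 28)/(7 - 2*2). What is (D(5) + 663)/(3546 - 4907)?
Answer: -11172/23137 ≈ -0.48286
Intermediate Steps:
J = -17/3 (J = -17/(7 - 4) = -17/3 ≈ -5.6667)
D(Z) = -99/17 (D(Z) = 33/(-17/3) = 33*(-3/17) = -99/17)
(D(5) + 663)/(3546 - 4907) = (-99/17 + 663)/(3546 - 4907) = (11172/17)/(-1361) = (11172/17)*(-1/1361) = -11172/23137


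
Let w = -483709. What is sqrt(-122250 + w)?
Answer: I*sqrt(605959) ≈ 778.43*I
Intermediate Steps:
sqrt(-122250 + w) = sqrt(-122250 - 483709) = sqrt(-605959) = I*sqrt(605959)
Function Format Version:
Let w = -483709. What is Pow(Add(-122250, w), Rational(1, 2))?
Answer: Mul(I, Pow(605959, Rational(1, 2))) ≈ Mul(778.43, I)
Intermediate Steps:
Pow(Add(-122250, w), Rational(1, 2)) = Pow(Add(-122250, -483709), Rational(1, 2)) = Pow(-605959, Rational(1, 2)) = Mul(I, Pow(605959, Rational(1, 2)))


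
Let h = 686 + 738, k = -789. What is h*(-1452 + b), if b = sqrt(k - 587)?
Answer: -2067648 + 5696*I*sqrt(86) ≈ -2.0676e+6 + 52823.0*I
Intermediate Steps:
b = 4*I*sqrt(86) (b = sqrt(-789 - 587) = sqrt(-1376) = 4*I*sqrt(86) ≈ 37.094*I)
h = 1424
h*(-1452 + b) = 1424*(-1452 + 4*I*sqrt(86)) = -2067648 + 5696*I*sqrt(86)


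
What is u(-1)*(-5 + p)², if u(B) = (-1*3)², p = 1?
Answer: 144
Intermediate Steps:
u(B) = 9 (u(B) = (-3)² = 9)
u(-1)*(-5 + p)² = 9*(-5 + 1)² = 9*(-4)² = 9*16 = 144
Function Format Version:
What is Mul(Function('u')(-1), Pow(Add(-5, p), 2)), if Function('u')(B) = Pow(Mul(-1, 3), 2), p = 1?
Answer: 144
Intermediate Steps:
Function('u')(B) = 9 (Function('u')(B) = Pow(-3, 2) = 9)
Mul(Function('u')(-1), Pow(Add(-5, p), 2)) = Mul(9, Pow(Add(-5, 1), 2)) = Mul(9, Pow(-4, 2)) = Mul(9, 16) = 144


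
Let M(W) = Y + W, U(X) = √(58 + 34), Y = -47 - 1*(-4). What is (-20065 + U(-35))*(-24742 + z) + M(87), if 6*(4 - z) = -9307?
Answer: 2791463129/6 - 139121*√23/3 ≈ 4.6502e+8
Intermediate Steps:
Y = -43 (Y = -47 + 4 = -43)
z = 9331/6 (z = 4 - ⅙*(-9307) = 4 + 9307/6 = 9331/6 ≈ 1555.2)
U(X) = 2*√23 (U(X) = √92 = 2*√23)
M(W) = -43 + W
(-20065 + U(-35))*(-24742 + z) + M(87) = (-20065 + 2*√23)*(-24742 + 9331/6) + (-43 + 87) = (-20065 + 2*√23)*(-139121/6) + 44 = (2791462865/6 - 139121*√23/3) + 44 = 2791463129/6 - 139121*√23/3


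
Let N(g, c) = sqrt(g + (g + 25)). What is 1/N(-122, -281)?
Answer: -I*sqrt(219)/219 ≈ -0.067574*I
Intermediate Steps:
N(g, c) = sqrt(25 + 2*g) (N(g, c) = sqrt(g + (25 + g)) = sqrt(25 + 2*g))
1/N(-122, -281) = 1/(sqrt(25 + 2*(-122))) = 1/(sqrt(25 - 244)) = 1/(sqrt(-219)) = 1/(I*sqrt(219)) = -I*sqrt(219)/219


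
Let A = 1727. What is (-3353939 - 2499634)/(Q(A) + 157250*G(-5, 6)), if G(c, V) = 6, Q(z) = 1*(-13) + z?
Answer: -5853573/945214 ≈ -6.1929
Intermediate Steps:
Q(z) = -13 + z
(-3353939 - 2499634)/(Q(A) + 157250*G(-5, 6)) = (-3353939 - 2499634)/((-13 + 1727) + 157250*6) = -5853573/(1714 + 943500) = -5853573/945214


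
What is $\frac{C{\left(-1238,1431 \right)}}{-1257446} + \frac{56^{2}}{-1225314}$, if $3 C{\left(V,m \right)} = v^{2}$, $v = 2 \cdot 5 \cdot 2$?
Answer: $- \frac{1026681464}{385191547011} \approx -0.0026654$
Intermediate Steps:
$v = 20$ ($v = 10 \cdot 2 = 20$)
$C{\left(V,m \right)} = \frac{400}{3}$ ($C{\left(V,m \right)} = \frac{20^{2}}{3} = \frac{1}{3} \cdot 400 = \frac{400}{3}$)
$\frac{C{\left(-1238,1431 \right)}}{-1257446} + \frac{56^{2}}{-1225314} = \frac{400}{3 \left(-1257446\right)} + \frac{56^{2}}{-1225314} = \frac{400}{3} \left(- \frac{1}{1257446}\right) + 3136 \left(- \frac{1}{1225314}\right) = - \frac{200}{1886169} - \frac{1568}{612657} = - \frac{1026681464}{385191547011}$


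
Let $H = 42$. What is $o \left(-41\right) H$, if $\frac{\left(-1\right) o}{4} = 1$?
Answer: $6888$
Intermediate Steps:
$o = -4$ ($o = \left(-4\right) 1 = -4$)
$o \left(-41\right) H = \left(-4\right) \left(-41\right) 42 = 164 \cdot 42 = 6888$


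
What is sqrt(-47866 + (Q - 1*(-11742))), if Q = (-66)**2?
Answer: 38*I*sqrt(22) ≈ 178.24*I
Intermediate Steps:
Q = 4356
sqrt(-47866 + (Q - 1*(-11742))) = sqrt(-47866 + (4356 - 1*(-11742))) = sqrt(-47866 + (4356 + 11742)) = sqrt(-47866 + 16098) = sqrt(-31768) = 38*I*sqrt(22)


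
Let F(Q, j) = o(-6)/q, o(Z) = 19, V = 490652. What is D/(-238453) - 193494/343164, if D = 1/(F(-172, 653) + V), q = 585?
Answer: -2207234680620445373/3914557980758849198 ≈ -0.56385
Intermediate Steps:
F(Q, j) = 19/585
D = 585/287031439 (D = 1/(19/585 + 490652) = 1/(287031439/585) = 585/287031439 ≈ 2.0381e-6)
D/(-238453) - 193494/343164 = (585/287031439)/(-238453) - 193494/343164 = (585/287031439)*(-1/238453) - 193494*1/343164 = -585/68443507723867 - 32249/57194 = -2207234680620445373/3914557980758849198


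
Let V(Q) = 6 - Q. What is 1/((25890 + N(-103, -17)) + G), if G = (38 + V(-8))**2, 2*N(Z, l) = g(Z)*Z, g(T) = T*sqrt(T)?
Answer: 114376/14863208087 - 21218*I*sqrt(103)/14863208087 ≈ 7.6952e-6 - 1.4488e-5*I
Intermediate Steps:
g(T) = T**(3/2)
N(Z, l) = Z**(5/2)/2 (N(Z, l) = (Z**(3/2)*Z)/2 = Z**(5/2)/2)
G = 2704 (G = (38 + (6 - 1*(-8)))**2 = (38 + (6 + 8))**2 = (38 + 14)**2 = 52**2 = 2704)
1/((25890 + N(-103, -17)) + G) = 1/((25890 + (-103)**(5/2)/2) + 2704) = 1/((25890 + (10609*I*sqrt(103))/2) + 2704) = 1/((25890 + 10609*I*sqrt(103)/2) + 2704) = 1/(28594 + 10609*I*sqrt(103)/2)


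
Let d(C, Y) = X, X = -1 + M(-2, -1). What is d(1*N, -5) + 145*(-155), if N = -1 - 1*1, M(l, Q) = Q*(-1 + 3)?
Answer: -22478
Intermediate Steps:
M(l, Q) = 2*Q (M(l, Q) = Q*2 = 2*Q)
N = -2 (N = -1 - 1 = -2)
X = -3 (X = -1 + 2*(-1) = -1 - 2 = -3)
d(C, Y) = -3
d(1*N, -5) + 145*(-155) = -3 + 145*(-155) = -3 - 22475 = -22478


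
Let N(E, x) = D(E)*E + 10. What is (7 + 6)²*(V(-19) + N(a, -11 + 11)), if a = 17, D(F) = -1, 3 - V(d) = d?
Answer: 2535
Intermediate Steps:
V(d) = 3 - d
N(E, x) = 10 - E (N(E, x) = -E + 10 = 10 - E)
(7 + 6)²*(V(-19) + N(a, -11 + 11)) = (7 + 6)²*((3 - 1*(-19)) + (10 - 1*17)) = 13²*((3 + 19) + (10 - 17)) = 169*(22 - 7) = 169*15 = 2535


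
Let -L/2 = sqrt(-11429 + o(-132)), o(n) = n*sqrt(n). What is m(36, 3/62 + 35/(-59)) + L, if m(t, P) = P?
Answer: -1993/3658 - 2*sqrt(-11429 - 264*I*sqrt(33)) ≈ -14.7 + 214.28*I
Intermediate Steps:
o(n) = n**(3/2)
L = -2*sqrt(-11429 - 264*I*sqrt(33)) (L = -2*sqrt(-11429 + (-132)**(3/2)) = -2*sqrt(-11429 - 264*I*sqrt(33)) ≈ -14.155 + 214.28*I)
m(36, 3/62 + 35/(-59)) + L = (3/62 + 35/(-59)) - 2*sqrt(-11429 - 264*I*sqrt(33)) = (3*(1/62) + 35*(-1/59)) - 2*sqrt(-11429 - 264*I*sqrt(33)) = (3/62 - 35/59) - 2*sqrt(-11429 - 264*I*sqrt(33)) = -1993/3658 - 2*sqrt(-11429 - 264*I*sqrt(33))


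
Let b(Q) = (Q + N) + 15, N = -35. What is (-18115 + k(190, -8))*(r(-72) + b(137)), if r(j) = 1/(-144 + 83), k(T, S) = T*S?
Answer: -140115360/61 ≈ -2.2970e+6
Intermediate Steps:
k(T, S) = S*T
b(Q) = -20 + Q (b(Q) = (Q - 35) + 15 = (-35 + Q) + 15 = -20 + Q)
r(j) = -1/61 (r(j) = 1/(-61) = -1/61)
(-18115 + k(190, -8))*(r(-72) + b(137)) = (-18115 - 8*190)*(-1/61 + (-20 + 137)) = (-18115 - 1520)*(-1/61 + 117) = -19635*7136/61 = -140115360/61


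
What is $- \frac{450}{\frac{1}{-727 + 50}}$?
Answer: $304650$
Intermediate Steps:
$- \frac{450}{\frac{1}{-727 + 50}} = - \frac{450}{\frac{1}{-677}} = - \frac{450}{- \frac{1}{677}} = \left(-450\right) \left(-677\right) = 304650$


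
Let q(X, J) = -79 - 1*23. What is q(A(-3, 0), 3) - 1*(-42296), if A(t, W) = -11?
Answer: 42194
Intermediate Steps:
q(X, J) = -102 (q(X, J) = -79 - 23 = -102)
q(A(-3, 0), 3) - 1*(-42296) = -102 - 1*(-42296) = -102 + 42296 = 42194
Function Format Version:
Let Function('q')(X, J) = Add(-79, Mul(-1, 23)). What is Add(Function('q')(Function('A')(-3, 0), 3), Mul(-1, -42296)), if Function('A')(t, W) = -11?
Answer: 42194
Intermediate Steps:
Function('q')(X, J) = -102 (Function('q')(X, J) = Add(-79, -23) = -102)
Add(Function('q')(Function('A')(-3, 0), 3), Mul(-1, -42296)) = Add(-102, Mul(-1, -42296)) = Add(-102, 42296) = 42194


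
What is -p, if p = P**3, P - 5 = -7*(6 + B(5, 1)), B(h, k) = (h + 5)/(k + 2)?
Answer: 5929741/27 ≈ 2.1962e+5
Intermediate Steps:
B(h, k) = (5 + h)/(2 + k)
P = -181/3 (P = 5 - 7*(6 + (5 + 5)/(2 + 1)) = 5 - 7*(6 + 10/3) = 5 - 7*28/3 = 5 - 196/3 = -181/3 ≈ -60.333)
p = -5929741/27 (p = (-181/3)**3 = -5929741/27 ≈ -2.1962e+5)
-p = -1*(-5929741/27) = 5929741/27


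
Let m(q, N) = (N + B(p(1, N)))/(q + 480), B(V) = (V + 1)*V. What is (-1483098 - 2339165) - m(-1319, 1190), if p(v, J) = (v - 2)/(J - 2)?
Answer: -4526007271786835/1184117616 ≈ -3.8223e+6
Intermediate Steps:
p(v, J) = (-2 + v)/(-2 + J)
B(V) = V*(1 + V) (B(V) = (1 + V)*V = V*(1 + V))
m(q, N) = (N - (1 - 1/(-2 + N))/(-2 + N))/(480 + q) (m(q, N) = (N + ((-2 + 1)/(-2 + N))*(1 + (-2 + 1)/(-2 + N)))/(q + 480) = (N + (-1/(-2 + N))*(1 - 1/(-2 + N)))/(480 + q) = (N - (1 - 1/(-2 + N))/(-2 + N))/(480 + q))
(-1483098 - 2339165) - m(-1319, 1190) = (-1483098 - 2339165) - (3 - 1*1190 + 1190*(-2 + 1190)²)/((-2 + 1190)²*(480 - 1319)) = -3822263 - (3 - 1190 + 1190*1188²)/(1188²*(-839)) = -3822263 - (-1)*(3 - 1190 + 1190*1411344)/(1411344*839) = -3822263 - (-1)*(3 - 1190 + 1679499360)/(1411344*839) = -3822263 - (-1)*1679498173/(1411344*839) = -3822263 - 1*(-1679498173/1184117616) = -3822263 + 1679498173/1184117616 = -4526007271786835/1184117616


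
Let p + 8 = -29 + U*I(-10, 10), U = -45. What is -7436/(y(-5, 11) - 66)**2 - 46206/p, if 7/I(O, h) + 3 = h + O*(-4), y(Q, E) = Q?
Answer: 5466087709/5177107 ≈ 1055.8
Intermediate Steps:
I(O, h) = 7/(-3 + h - 4*O) (I(O, h) = 7/(-3 + (h + O*(-4))) = 7/(-3 + (h - 4*O)) = 7/(-3 + h - 4*O))
p = -2054/47 (p = -8 + (-29 - 315/(-3 + 10 - 4*(-10))) = -8 + (-29 - 315/(-3 + 10 + 40)) = -8 + (-29 - 315/47) = -8 - 1678/47 = -2054/47 ≈ -43.702)
-7436/(y(-5, 11) - 66)**2 - 46206/p = -7436/(-5 - 66)**2 - 46206/(-2054/47) = -7436/((-71)**2) - 46206*(-47/2054) = -7436/5041 + 1085841/1027 = 5466087709/5177107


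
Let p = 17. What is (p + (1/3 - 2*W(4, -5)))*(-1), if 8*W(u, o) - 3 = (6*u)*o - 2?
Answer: -565/12 ≈ -47.083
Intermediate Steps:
W(u, o) = ⅛ + 3*o*u/4 (W(u, o) = 3/8 + ((6*u)*o - 2)/8 = 3/8 + (6*o*u - 2)/8 = 3/8 + (-2 + 6*o*u)/8 = 3/8 + (-¼ + 3*o*u/4) = ⅛ + 3*o*u/4)
(p + (1/3 - 2*W(4, -5)))*(-1) = (17 + (1/3 - 2*(⅛ + (¾)*(-5)*4)))*(-1) = (17 + (⅓ - 2*(⅛ - 15)))*(-1) = (17 + (⅓ - 2*(-119/8)))*(-1) = (17 + (⅓ + 119/4))*(-1) = (17 + 361/12)*(-1) = (565/12)*(-1) = -565/12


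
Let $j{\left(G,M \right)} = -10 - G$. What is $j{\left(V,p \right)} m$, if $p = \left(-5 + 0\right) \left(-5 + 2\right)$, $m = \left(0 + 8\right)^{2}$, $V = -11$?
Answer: $64$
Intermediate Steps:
$m = 64$ ($m = 8^{2} = 64$)
$p = 15$ ($p = \left(-5\right) \left(-3\right) = 15$)
$j{\left(V,p \right)} m = \left(-10 - -11\right) 64 = \left(-10 + 11\right) 64 = 1 \cdot 64 = 64$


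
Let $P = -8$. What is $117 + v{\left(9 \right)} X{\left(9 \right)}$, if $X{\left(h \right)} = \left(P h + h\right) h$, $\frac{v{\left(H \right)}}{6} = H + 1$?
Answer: $-33903$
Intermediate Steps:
$v{\left(H \right)} = 6 + 6 H$ ($v{\left(H \right)} = 6 \left(H + 1\right) = 6 \left(1 + H\right) = 6 + 6 H$)
$X{\left(h \right)} = - 7 h^{2}$ ($X{\left(h \right)} = \left(- 8 h + h\right) h = - 7 h h = - 7 h^{2}$)
$117 + v{\left(9 \right)} X{\left(9 \right)} = 117 + \left(6 + 6 \cdot 9\right) \left(- 7 \cdot 9^{2}\right) = 117 + \left(6 + 54\right) \left(\left(-7\right) 81\right) = 117 + 60 \left(-567\right) = 117 - 34020 = -33903$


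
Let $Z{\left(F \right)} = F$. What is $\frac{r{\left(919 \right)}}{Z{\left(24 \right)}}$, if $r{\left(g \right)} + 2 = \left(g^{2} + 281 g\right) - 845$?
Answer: $\frac{1101953}{24} \approx 45915.0$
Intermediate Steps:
$r{\left(g \right)} = -847 + g^{2} + 281 g$ ($r{\left(g \right)} = -2 - \left(845 - g^{2} - 281 g\right) = -2 + \left(-845 + g^{2} + 281 g\right) = -847 + g^{2} + 281 g$)
$\frac{r{\left(919 \right)}}{Z{\left(24 \right)}} = \frac{-847 + 919^{2} + 281 \cdot 919}{24} = \left(-847 + 844561 + 258239\right) \frac{1}{24} = 1101953 \cdot \frac{1}{24} = \frac{1101953}{24}$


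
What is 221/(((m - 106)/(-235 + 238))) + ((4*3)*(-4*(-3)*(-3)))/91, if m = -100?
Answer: -149325/18746 ≈ -7.9657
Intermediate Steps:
221/(((m - 106)/(-235 + 238))) + ((4*3)*(-4*(-3)*(-3)))/91 = 221/(((-100 - 106)/(-235 + 238))) + ((4*3)*(-4*(-3)*(-3)))/91 = 221/((-206/3)) + (12*(12*(-3)))*(1/91) = 221/((-206*⅓)) + (12*(-36))*(1/91) = 221/(-206/3) - 432*1/91 = 221*(-3/206) - 432/91 = -663/206 - 432/91 = -149325/18746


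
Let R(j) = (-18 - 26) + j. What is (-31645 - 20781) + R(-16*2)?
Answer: -52502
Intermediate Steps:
R(j) = -44 + j
(-31645 - 20781) + R(-16*2) = (-31645 - 20781) + (-44 - 16*2) = -52426 + (-44 - 32) = -52426 - 76 = -52502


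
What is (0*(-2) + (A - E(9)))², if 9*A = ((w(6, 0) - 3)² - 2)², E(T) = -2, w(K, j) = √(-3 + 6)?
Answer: 94276/81 - 18080*√3/27 ≈ 4.0687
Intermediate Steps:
w(K, j) = √3
A = (-2 + (-3 + √3)²)²/9 (A = ((√3 - 3)² - 2)²/9 = ((-3 + √3)² - 2)²/9 = (-2 + (-3 + √3)²)²/9 ≈ 0.017100)
(0*(-2) + (A - E(9)))² = (0*(-2) + ((208/9 - 40*√3/3) - 1*(-2)))² = (0 + ((208/9 - 40*√3/3) + 2))² = (0 + (226/9 - 40*√3/3))² = (226/9 - 40*√3/3)²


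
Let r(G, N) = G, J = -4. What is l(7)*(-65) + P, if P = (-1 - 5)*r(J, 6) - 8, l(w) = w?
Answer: -439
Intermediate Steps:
P = 16 (P = (-1 - 5)*(-4) - 8 = -6*(-4) - 8 = 24 - 8 = 16)
l(7)*(-65) + P = 7*(-65) + 16 = -455 + 16 = -439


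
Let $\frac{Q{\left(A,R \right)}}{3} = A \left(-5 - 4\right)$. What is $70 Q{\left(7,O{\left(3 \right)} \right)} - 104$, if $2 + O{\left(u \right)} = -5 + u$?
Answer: $-13334$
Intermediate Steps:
$O{\left(u \right)} = -7 + u$ ($O{\left(u \right)} = -2 + \left(-5 + u\right) = -7 + u$)
$Q{\left(A,R \right)} = - 27 A$ ($Q{\left(A,R \right)} = 3 A \left(-5 - 4\right) = 3 A \left(-9\right) = 3 \left(- 9 A\right) = - 27 A$)
$70 Q{\left(7,O{\left(3 \right)} \right)} - 104 = 70 \left(\left(-27\right) 7\right) - 104 = 70 \left(-189\right) - 104 = -13230 - 104 = -13334$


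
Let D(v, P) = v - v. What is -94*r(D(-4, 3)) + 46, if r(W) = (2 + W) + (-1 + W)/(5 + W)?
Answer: -616/5 ≈ -123.20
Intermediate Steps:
D(v, P) = 0
r(W) = 2 + W + (-1 + W)/(5 + W) (r(W) = (2 + W) + (-1 + W)/(5 + W) = 2 + W + (-1 + W)/(5 + W))
-94*r(D(-4, 3)) + 46 = -94*(9 + 0**2 + 8*0)/(5 + 0) + 46 = -94*(9 + 0 + 0)/5 + 46 = -94*9/5 + 46 = -846/5 + 46 = -616/5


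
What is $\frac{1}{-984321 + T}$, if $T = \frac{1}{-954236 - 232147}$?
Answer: $- \frac{1186383}{1167781700944} \approx -1.0159 \cdot 10^{-6}$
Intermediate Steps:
$T = - \frac{1}{1186383}$ ($T = \frac{1}{-1186383} = - \frac{1}{1186383} \approx -8.429 \cdot 10^{-7}$)
$\frac{1}{-984321 + T} = \frac{1}{-984321 - \frac{1}{1186383}} = \frac{1}{- \frac{1167781700944}{1186383}} = - \frac{1186383}{1167781700944}$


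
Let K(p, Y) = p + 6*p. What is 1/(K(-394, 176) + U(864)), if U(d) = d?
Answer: -1/1894 ≈ -0.00052798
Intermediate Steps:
K(p, Y) = 7*p
1/(K(-394, 176) + U(864)) = 1/(7*(-394) + 864) = 1/(-2758 + 864) = 1/(-1894) = -1/1894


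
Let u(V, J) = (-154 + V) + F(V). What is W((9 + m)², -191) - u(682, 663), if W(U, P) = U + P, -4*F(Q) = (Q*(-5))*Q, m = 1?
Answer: -582024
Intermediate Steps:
F(Q) = 5*Q²/4 (F(Q) = -Q*(-5)*Q/4 = -(-5*Q)*Q/4 = -(-5)*Q²/4 = 5*Q²/4)
u(V, J) = -154 + V + 5*V²/4 (u(V, J) = (-154 + V) + 5*V²/4 = -154 + V + 5*V²/4)
W(U, P) = P + U
W((9 + m)², -191) - u(682, 663) = (-191 + (9 + 1)²) - (-154 + 682 + (5/4)*682²) = (-191 + 10²) - (-154 + 682 + (5/4)*465124) = (-191 + 100) - (-154 + 682 + 581405) = -91 - 1*581933 = -91 - 581933 = -582024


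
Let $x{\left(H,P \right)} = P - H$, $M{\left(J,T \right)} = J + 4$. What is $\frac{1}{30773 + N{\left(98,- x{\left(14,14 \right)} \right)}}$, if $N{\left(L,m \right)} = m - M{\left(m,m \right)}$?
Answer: $\frac{1}{30769} \approx 3.25 \cdot 10^{-5}$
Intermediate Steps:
$M{\left(J,T \right)} = 4 + J$
$N{\left(L,m \right)} = -4$ ($N{\left(L,m \right)} = m - \left(4 + m\right) = -4$)
$\frac{1}{30773 + N{\left(98,- x{\left(14,14 \right)} \right)}} = \frac{1}{30773 - 4} = \frac{1}{30769}$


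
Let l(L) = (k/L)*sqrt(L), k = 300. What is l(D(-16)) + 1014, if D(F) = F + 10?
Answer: 1014 - 50*I*sqrt(6) ≈ 1014.0 - 122.47*I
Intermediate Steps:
D(F) = 10 + F
l(L) = 300/sqrt(L) (l(L) = (300/L)*sqrt(L) = 300/sqrt(L))
l(D(-16)) + 1014 = 300/sqrt(10 - 16) + 1014 = 300/sqrt(-6) + 1014 = 300*(-I*sqrt(6)/6) + 1014 = -50*I*sqrt(6) + 1014 = 1014 - 50*I*sqrt(6)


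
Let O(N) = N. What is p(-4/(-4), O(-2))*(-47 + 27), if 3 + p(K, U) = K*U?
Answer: 100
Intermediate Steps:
p(K, U) = -3 + K*U
p(-4/(-4), O(-2))*(-47 + 27) = (-3 - 4/(-4)*(-2))*(-47 + 27) = (-3 - 4*(-¼)*(-2))*(-20) = (-3 + 1*(-2))*(-20) = (-3 - 2)*(-20) = -5*(-20) = 100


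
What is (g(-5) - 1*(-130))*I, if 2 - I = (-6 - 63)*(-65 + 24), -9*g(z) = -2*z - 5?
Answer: -3293455/9 ≈ -3.6594e+5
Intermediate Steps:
g(z) = 5/9 + 2*z/9 (g(z) = -(-2*z - 5)/9 = -(-5 - 2*z)/9 = 5/9 + 2*z/9)
I = -2827 (I = 2 - (-6 - 63)*(-65 + 24) = 2 - (-69)*(-41) = 2 - 1*2829 = 2 - 2829 = -2827)
(g(-5) - 1*(-130))*I = ((5/9 + (2/9)*(-5)) - 1*(-130))*(-2827) = ((5/9 - 10/9) + 130)*(-2827) = (-5/9 + 130)*(-2827) = (1165/9)*(-2827) = -3293455/9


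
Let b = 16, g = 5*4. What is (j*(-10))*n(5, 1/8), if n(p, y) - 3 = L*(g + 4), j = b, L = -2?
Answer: 7200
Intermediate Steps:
g = 20
j = 16
n(p, y) = -45 (n(p, y) = 3 - 2*(20 + 4) = 3 - 2*24 = 3 - 48 = -45)
(j*(-10))*n(5, 1/8) = (16*(-10))*(-45) = -160*(-45) = 7200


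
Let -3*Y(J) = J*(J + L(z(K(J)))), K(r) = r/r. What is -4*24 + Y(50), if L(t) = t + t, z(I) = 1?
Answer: -2888/3 ≈ -962.67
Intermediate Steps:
K(r) = 1
L(t) = 2*t
Y(J) = -J*(2 + J)/3 (Y(J) = -J*(J + 2*1)/3 = -J*(J + 2)/3 = -J*(2 + J)/3)
-4*24 + Y(50) = -4*24 - 1/3*50*(2 + 50) = -96 - 1/3*50*52 = -96 - 2600/3 = -2888/3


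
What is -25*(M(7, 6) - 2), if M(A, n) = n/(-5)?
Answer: 80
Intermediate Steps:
M(A, n) = -n/5 (M(A, n) = n*(-⅕) = -n/5)
-25*(M(7, 6) - 2) = -25*(-⅕*6 - 2) = -25*(-6/5 - 2) = -25*(-16/5) = 80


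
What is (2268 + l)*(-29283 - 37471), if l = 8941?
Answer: -748245586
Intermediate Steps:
(2268 + l)*(-29283 - 37471) = (2268 + 8941)*(-29283 - 37471) = 11209*(-66754) = -748245586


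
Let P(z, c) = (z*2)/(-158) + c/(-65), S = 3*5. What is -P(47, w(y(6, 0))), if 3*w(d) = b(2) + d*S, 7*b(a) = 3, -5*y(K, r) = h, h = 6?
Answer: 18146/35945 ≈ 0.50483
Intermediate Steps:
y(K, r) = -6/5 (y(K, r) = -1/5*6 = -6/5)
S = 15
b(a) = 3/7 (b(a) = (1/7)*3 = 3/7)
w(d) = 1/7 + 5*d (w(d) = (3/7 + d*15)/3 = (3/7 + 15*d)/3 = 1/7 + 5*d)
P(z, c) = -c/65 - z/79 (P(z, c) = (2*z)*(-1/158) + c*(-1/65) = -z/79 - c/65 = -c/65 - z/79)
-P(47, w(y(6, 0))) = -(-(1/7 + 5*(-6/5))/65 - 1/79*47) = -(-(1/7 - 6)/65 - 47/79) = -(-1/65*(-41/7) - 47/79) = -(41/455 - 47/79) = -1*(-18146/35945) = 18146/35945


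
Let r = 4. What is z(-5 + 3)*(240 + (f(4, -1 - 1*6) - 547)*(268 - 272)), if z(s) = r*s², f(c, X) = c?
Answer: 38592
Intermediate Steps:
z(s) = 4*s²
z(-5 + 3)*(240 + (f(4, -1 - 1*6) - 547)*(268 - 272)) = (4*(-5 + 3)²)*(240 + (4 - 547)*(268 - 272)) = (4*(-2)²)*(240 - 543*(-4)) = (4*4)*(240 + 2172) = 16*2412 = 38592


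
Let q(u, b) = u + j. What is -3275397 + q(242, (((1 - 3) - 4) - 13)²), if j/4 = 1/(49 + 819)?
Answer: -710708634/217 ≈ -3.2752e+6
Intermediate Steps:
j = 1/217 (j = 4/(49 + 819) = 4/868 = 4*(1/868) = 1/217 ≈ 0.0046083)
q(u, b) = 1/217 + u (q(u, b) = u + 1/217 = 1/217 + u)
-3275397 + q(242, (((1 - 3) - 4) - 13)²) = -3275397 + (1/217 + 242) = -3275397 + 52515/217 = -710708634/217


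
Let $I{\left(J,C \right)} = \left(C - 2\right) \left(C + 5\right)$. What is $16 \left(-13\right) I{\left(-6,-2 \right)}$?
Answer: $2496$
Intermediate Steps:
$I{\left(J,C \right)} = \left(-2 + C\right) \left(5 + C\right)$
$16 \left(-13\right) I{\left(-6,-2 \right)} = 16 \left(-13\right) \left(-10 + \left(-2\right)^{2} + 3 \left(-2\right)\right) = - 208 \left(-10 + 4 - 6\right) = \left(-208\right) \left(-12\right) = 2496$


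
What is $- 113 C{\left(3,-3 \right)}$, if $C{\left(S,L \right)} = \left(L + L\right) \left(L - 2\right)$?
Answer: $-3390$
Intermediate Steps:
$C{\left(S,L \right)} = 2 L \left(-2 + L\right)$
$- 113 C{\left(3,-3 \right)} = - 113 \cdot 2 \left(-3\right) \left(-2 - 3\right) = - 113 \cdot 2 \left(-3\right) \left(-5\right) = \left(-113\right) 30 = -3390$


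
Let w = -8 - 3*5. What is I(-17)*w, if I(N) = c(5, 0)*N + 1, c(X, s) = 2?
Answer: 759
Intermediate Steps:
I(N) = 1 + 2*N (I(N) = 2*N + 1 = 1 + 2*N)
w = -23 (w = -8 - 15 = -23)
I(-17)*w = (1 + 2*(-17))*(-23) = (1 - 34)*(-23) = -33*(-23) = 759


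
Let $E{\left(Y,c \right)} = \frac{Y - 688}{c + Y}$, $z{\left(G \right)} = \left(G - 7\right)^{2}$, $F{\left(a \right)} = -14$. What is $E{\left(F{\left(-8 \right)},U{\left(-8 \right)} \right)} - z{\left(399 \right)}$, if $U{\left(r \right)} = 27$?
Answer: $-153718$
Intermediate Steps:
$z{\left(G \right)} = \left(-7 + G\right)^{2}$
$E{\left(Y,c \right)} = \frac{-688 + Y}{Y + c}$
$E{\left(F{\left(-8 \right)},U{\left(-8 \right)} \right)} - z{\left(399 \right)} = \frac{-688 - 14}{-14 + 27} - \left(-7 + 399\right)^{2} = \frac{1}{13} \left(-702\right) - 392^{2} = \frac{1}{13} \left(-702\right) - 153664 = -54 - 153664 = -153718$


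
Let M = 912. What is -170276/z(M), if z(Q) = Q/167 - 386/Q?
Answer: -12966857952/383641 ≈ -33799.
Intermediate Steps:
z(Q) = -386/Q + Q/167 (z(Q) = Q*(1/167) - 386/Q = Q/167 - 386/Q = -386/Q + Q/167)
-170276/z(M) = -170276/(-386/912 + (1/167)*912) = -170276/(-386*1/912 + 912/167) = -170276/(-193/456 + 912/167) = -170276/383641/76152 = -170276*76152/383641 = -12966857952/383641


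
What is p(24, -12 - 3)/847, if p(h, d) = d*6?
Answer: -90/847 ≈ -0.10626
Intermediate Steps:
p(h, d) = 6*d
p(24, -12 - 3)/847 = (6*(-12 - 3))/847 = (6*(-15))*(1/847) = -90*1/847 = -90/847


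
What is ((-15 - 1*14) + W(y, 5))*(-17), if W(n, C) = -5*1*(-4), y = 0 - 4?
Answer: 153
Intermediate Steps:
y = -4
W(n, C) = 20 (W(n, C) = -5*(-4) = 20)
((-15 - 1*14) + W(y, 5))*(-17) = ((-15 - 1*14) + 20)*(-17) = ((-15 - 14) + 20)*(-17) = (-29 + 20)*(-17) = -9*(-17) = 153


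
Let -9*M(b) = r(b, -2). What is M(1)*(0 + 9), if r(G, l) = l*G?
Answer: 2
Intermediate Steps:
r(G, l) = G*l
M(b) = 2*b/9 (M(b) = -b*(-2)/9 = -(-2)*b/9 = 2*b/9)
M(1)*(0 + 9) = ((2/9)*1)*(0 + 9) = (2/9)*9 = 2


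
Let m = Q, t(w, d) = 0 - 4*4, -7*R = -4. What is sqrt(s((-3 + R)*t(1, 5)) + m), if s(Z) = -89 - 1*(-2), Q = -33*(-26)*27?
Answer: 7*sqrt(471) ≈ 151.92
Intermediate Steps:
R = 4/7 (R = -1/7*(-4) = 4/7 ≈ 0.57143)
t(w, d) = -16 (t(w, d) = 0 - 16 = -16)
Q = 23166 (Q = 858*27 = 23166)
s(Z) = -87 (s(Z) = -89 + 2 = -87)
m = 23166
sqrt(s((-3 + R)*t(1, 5)) + m) = sqrt(-87 + 23166) = sqrt(23079) = 7*sqrt(471)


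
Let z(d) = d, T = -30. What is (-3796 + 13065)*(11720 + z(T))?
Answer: 108354610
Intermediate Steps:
(-3796 + 13065)*(11720 + z(T)) = (-3796 + 13065)*(11720 - 30) = 9269*11690 = 108354610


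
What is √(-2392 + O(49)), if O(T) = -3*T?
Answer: I*√2539 ≈ 50.388*I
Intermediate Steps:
√(-2392 + O(49)) = √(-2392 - 3*49) = √(-2392 - 147) = √(-2539) = I*√2539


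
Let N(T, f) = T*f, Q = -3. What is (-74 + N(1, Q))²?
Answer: 5929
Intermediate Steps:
(-74 + N(1, Q))² = (-74 + 1*(-3))² = (-74 - 3)² = (-77)² = 5929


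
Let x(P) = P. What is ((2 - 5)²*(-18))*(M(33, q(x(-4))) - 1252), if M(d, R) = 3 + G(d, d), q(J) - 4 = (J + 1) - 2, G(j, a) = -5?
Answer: 203148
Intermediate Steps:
q(J) = 3 + J (q(J) = 4 + ((J + 1) - 2) = 4 + ((1 + J) - 2) = 4 + (-1 + J) = 3 + J)
M(d, R) = -2 (M(d, R) = 3 - 5 = -2)
((2 - 5)²*(-18))*(M(33, q(x(-4))) - 1252) = ((2 - 5)²*(-18))*(-2 - 1252) = ((-3)²*(-18))*(-1254) = (9*(-18))*(-1254) = -162*(-1254) = 203148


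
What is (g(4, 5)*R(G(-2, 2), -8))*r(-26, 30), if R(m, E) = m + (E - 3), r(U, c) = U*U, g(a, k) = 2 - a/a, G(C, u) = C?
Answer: -8788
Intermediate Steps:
g(a, k) = 1 (g(a, k) = 2 - 1*1 = 2 - 1 = 1)
r(U, c) = U**2
R(m, E) = -3 + E + m (R(m, E) = m + (-3 + E) = -3 + E + m)
(g(4, 5)*R(G(-2, 2), -8))*r(-26, 30) = (1*(-3 - 8 - 2))*(-26)**2 = (1*(-13))*676 = -13*676 = -8788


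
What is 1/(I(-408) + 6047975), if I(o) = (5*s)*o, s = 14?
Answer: 1/6019415 ≈ 1.6613e-7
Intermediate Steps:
I(o) = 70*o (I(o) = (5*14)*o = 70*o)
1/(I(-408) + 6047975) = 1/(70*(-408) + 6047975) = 1/(-28560 + 6047975) = 1/6019415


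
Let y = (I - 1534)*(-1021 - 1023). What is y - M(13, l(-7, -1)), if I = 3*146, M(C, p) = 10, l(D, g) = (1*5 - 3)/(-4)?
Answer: 2240214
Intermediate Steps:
l(D, g) = -½ (l(D, g) = (5 - 3)*(-¼) = 2*(-¼) = -½)
I = 438
y = 2240224 (y = (438 - 1534)*(-1021 - 1023) = -1096*(-2044) = 2240224)
y - M(13, l(-7, -1)) = 2240224 - 1*10 = 2240224 - 10 = 2240214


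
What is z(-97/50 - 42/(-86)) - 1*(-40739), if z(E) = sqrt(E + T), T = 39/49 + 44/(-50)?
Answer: 40739 + I*sqrt(13913682)/3010 ≈ 40739.0 + 1.2392*I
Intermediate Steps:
T = -103/1225 (T = 39*(1/49) + 44*(-1/50) = 39/49 - 22/25 = -103/1225 ≈ -0.084082)
z(E) = sqrt(-103/1225 + E) (z(E) = sqrt(E - 103/1225) = sqrt(-103/1225 + E))
z(-97/50 - 42/(-86)) - 1*(-40739) = sqrt(-103 + 1225*(-97/50 - 42/(-86)))/35 - 1*(-40739) = sqrt(-103 + 1225*(-97*1/50 - 42*(-1/86)))/35 + 40739 = sqrt(-103 + 1225*(-97/50 + 21/43))/35 + 40739 = sqrt(-103 + 1225*(-3121/2150))/35 + 40739 = sqrt(-103 - 152929/86)/35 + 40739 = sqrt(-161787/86)/35 + 40739 = (I*sqrt(13913682)/86)/35 + 40739 = I*sqrt(13913682)/3010 + 40739 = 40739 + I*sqrt(13913682)/3010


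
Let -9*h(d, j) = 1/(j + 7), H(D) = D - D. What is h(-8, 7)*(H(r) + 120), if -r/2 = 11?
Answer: -20/21 ≈ -0.95238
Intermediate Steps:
r = -22 (r = -2*11 = -22)
H(D) = 0
h(d, j) = -1/(9*(7 + j)) (h(d, j) = -1/(9*(j + 7)) = -1/(9*(7 + j)))
h(-8, 7)*(H(r) + 120) = (-1/(63 + 9*7))*(0 + 120) = -1/(63 + 63)*120 = -1/126*120 = -20/21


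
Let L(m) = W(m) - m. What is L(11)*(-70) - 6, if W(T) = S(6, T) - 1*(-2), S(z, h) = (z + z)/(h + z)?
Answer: 9768/17 ≈ 574.59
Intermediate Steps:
S(z, h) = 2*z/(h + z) (S(z, h) = (2*z)/(h + z) = 2*z/(h + z))
W(T) = 2 + 12/(6 + T) (W(T) = 2*6/(T + 6) - 1*(-2) = 2*6/(6 + T) + 2 = 12/(6 + T) + 2 = 2 + 12/(6 + T))
L(m) = -m + 2*(12 + m)/(6 + m) (L(m) = 2*(12 + m)/(6 + m) - m = -m + 2*(12 + m)/(6 + m))
L(11)*(-70) - 6 = ((12 + (2 - 1*11)*(6 + 11))/(6 + 11))*(-70) - 6 = ((12 + (2 - 11)*17)/17)*(-70) - 6 = ((12 - 9*17)/17)*(-70) - 6 = ((12 - 153)/17)*(-70) - 6 = ((1/17)*(-141))*(-70) - 6 = -141/17*(-70) - 6 = 9870/17 - 6 = 9768/17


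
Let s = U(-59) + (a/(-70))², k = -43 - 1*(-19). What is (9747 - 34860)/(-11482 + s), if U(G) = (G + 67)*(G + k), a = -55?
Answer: 4922148/2380495 ≈ 2.0677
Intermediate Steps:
k = -24 (k = -43 + 19 = -24)
U(G) = (-24 + G)*(67 + G) (U(G) = (G + 67)*(G - 24) = (67 + G)*(-24 + G) = (-24 + G)*(67 + G))
s = -130023/196 (s = (-1608 + (-59)² + 43*(-59)) + (-55/(-70))² = (-1608 + 3481 - 2537) + (-55*(-1/70))² = -664 + (11/14)² = -664 + 121/196 = -130023/196 ≈ -663.38)
(9747 - 34860)/(-11482 + s) = (9747 - 34860)/(-11482 - 130023/196) = -25113/(-2380495/196) = -25113*(-196/2380495) = 4922148/2380495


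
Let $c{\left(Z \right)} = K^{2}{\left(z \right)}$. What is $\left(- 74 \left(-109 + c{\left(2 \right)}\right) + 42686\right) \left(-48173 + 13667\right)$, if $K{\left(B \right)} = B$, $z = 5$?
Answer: $-1687412412$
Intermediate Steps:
$c{\left(Z \right)} = 25$ ($c{\left(Z \right)} = 5^{2} = 25$)
$\left(- 74 \left(-109 + c{\left(2 \right)}\right) + 42686\right) \left(-48173 + 13667\right) = \left(- 74 \left(-109 + 25\right) + 42686\right) \left(-48173 + 13667\right) = \left(\left(-74\right) \left(-84\right) + 42686\right) \left(-34506\right) = \left(6216 + 42686\right) \left(-34506\right) = 48902 \left(-34506\right) = -1687412412$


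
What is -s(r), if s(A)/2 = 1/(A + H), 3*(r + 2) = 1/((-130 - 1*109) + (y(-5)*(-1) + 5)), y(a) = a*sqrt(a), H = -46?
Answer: 47418588/1138079809 - 30*I*sqrt(5)/1138079809 ≈ 0.041665 - 5.8943e-8*I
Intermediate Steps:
y(a) = a**(3/2)
r = -2 + 1/(3*(-234 + 5*I*sqrt(5))) (r = -2 + 1/(3*((-130 - 1*109) + ((-5)**(3/2)*(-1) + 5))) = -2 + 1/(3*((-130 - 109) + (-5*I*sqrt(5)*(-1) + 5))) = -2 + 1/(3*(-239 + (5*I*sqrt(5) + 5))) = -2 + 1/(3*(-239 + (5 + 5*I*sqrt(5)))) = -2 + 1/(3*(-234 + 5*I*sqrt(5))) ≈ -2.0014 - 6.7907e-5*I)
s(A) = 2/(-46 + A) (s(A) = 2/(A - 46) = 2/(-46 + A))
-s(r) = -2/(-46 + (-109840/54881 - 5*I*sqrt(5)/164643)) = -2/(-2634366/54881 - 5*I*sqrt(5)/164643)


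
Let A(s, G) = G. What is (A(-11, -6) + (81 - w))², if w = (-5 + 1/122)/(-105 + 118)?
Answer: 14294354481/2515396 ≈ 5682.7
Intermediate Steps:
w = -609/1586 (w = (-5 + 1/122)/13 = -609/122*1/13 = -609/1586 ≈ -0.38399)
(A(-11, -6) + (81 - w))² = (-6 + (81 - 1*(-609/1586)))² = (-6 + (81 + 609/1586))² = (-6 + 129075/1586)² = (119559/1586)² = 14294354481/2515396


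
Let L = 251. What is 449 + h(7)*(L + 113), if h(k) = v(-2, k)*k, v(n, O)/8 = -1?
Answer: -19935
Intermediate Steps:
v(n, O) = -8 (v(n, O) = 8*(-1) = -8)
h(k) = -8*k
449 + h(7)*(L + 113) = 449 + (-8*7)*(251 + 113) = 449 - 56*364 = 449 - 20384 = -19935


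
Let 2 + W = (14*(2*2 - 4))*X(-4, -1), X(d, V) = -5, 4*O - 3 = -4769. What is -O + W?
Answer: 2379/2 ≈ 1189.5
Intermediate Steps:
O = -2383/2 (O = ¾ + (¼)*(-4769) = ¾ - 4769/4 = -2383/2 ≈ -1191.5)
W = -2 (W = -2 + (14*(2*2 - 4))*(-5) = -2 + (14*(4 - 4))*(-5) = -2 + (14*0)*(-5) = -2 + 0*(-5) = -2 + 0 = -2)
-O + W = -1*(-2383/2) - 2 = 2383/2 - 2 = 2379/2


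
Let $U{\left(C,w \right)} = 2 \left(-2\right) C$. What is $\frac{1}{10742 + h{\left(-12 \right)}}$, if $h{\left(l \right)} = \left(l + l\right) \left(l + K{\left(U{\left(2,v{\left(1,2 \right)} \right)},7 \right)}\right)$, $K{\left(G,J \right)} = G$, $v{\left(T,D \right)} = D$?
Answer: $\frac{1}{11222} \approx 8.9111 \cdot 10^{-5}$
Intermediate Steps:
$U{\left(C,w \right)} = - 4 C$
$h{\left(l \right)} = 2 l \left(-8 + l\right)$ ($h{\left(l \right)} = \left(l + l\right) \left(l - 8\right) = 2 l \left(l - 8\right) = 2 l \left(-8 + l\right)$)
$\frac{1}{10742 + h{\left(-12 \right)}} = \frac{1}{10742 + 2 \left(-12\right) \left(-8 - 12\right)} = \frac{1}{10742 + 2 \left(-12\right) \left(-20\right)} = \frac{1}{10742 + 480} = \frac{1}{11222}$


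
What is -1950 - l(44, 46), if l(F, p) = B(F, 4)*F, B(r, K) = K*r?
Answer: -9694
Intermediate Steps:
l(F, p) = 4*F**2 (l(F, p) = (4*F)*F = 4*F**2)
-1950 - l(44, 46) = -1950 - 4*44**2 = -1950 - 4*1936 = -1950 - 1*7744 = -1950 - 7744 = -9694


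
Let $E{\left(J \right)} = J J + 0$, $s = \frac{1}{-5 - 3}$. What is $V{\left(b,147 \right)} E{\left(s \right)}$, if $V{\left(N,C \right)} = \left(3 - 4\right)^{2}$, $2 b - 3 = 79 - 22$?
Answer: $\frac{1}{64} \approx 0.015625$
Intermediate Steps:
$b = 30$ ($b = \frac{3}{2} + \frac{79 - 22}{2} = \frac{3}{2} + \frac{1}{2} \cdot 57 = \frac{3}{2} + \frac{57}{2} = 30$)
$s = - \frac{1}{8}$ ($s = \frac{1}{-8} = - \frac{1}{8} \approx -0.125$)
$E{\left(J \right)} = J^{2}$ ($E{\left(J \right)} = J^{2} + 0 = J^{2}$)
$V{\left(N,C \right)} = 1$ ($V{\left(N,C \right)} = \left(-1\right)^{2} = 1$)
$V{\left(b,147 \right)} E{\left(s \right)} = 1 \left(- \frac{1}{8}\right)^{2} = 1 \cdot \frac{1}{64} = \frac{1}{64}$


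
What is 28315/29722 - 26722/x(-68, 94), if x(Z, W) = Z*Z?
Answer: -23689383/4908376 ≈ -4.8263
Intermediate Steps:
x(Z, W) = Z²
28315/29722 - 26722/x(-68, 94) = 28315/29722 - 26722/((-68)²) = 28315*(1/29722) - 26722/4624 = 4045/4246 - 26722*1/4624 = 4045/4246 - 13361/2312 = -23689383/4908376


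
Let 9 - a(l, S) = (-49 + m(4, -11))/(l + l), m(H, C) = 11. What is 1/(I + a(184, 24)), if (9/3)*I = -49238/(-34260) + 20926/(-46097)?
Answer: 217941084360/2055403314121 ≈ 0.10603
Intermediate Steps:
a(l, S) = 9 + 19/l (a(l, S) = 9 - (-49 + 11)/(l + l) = 9 - (-38)/(2*l) = 9 - (-38)*1/(2*l) = 9 - (-19)/l = 9 + 19/l)
I = 776399663/2368924830 (I = (-49238/(-34260) + 20926/(-46097))/3 = (-49238*(-1/34260) + 20926*(-1/46097))/3 = (24619/17130 - 20926/46097)/3 = (1/3)*(776399663/789641610) = 776399663/2368924830 ≈ 0.32774)
1/(I + a(184, 24)) = 1/(776399663/2368924830 + (9 + 19/184)) = 1/(776399663/2368924830 + 1675/184) = 1/(2055403314121/217941084360) = 217941084360/2055403314121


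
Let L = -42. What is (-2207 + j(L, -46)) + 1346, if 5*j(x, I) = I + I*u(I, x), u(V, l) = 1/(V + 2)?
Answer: -95699/110 ≈ -869.99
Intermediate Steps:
u(V, l) = 1/(2 + V)
j(x, I) = I/5 + I/(5*(2 + I)) (j(x, I) = (I + I/(2 + I))/5 = I/5 + I/(5*(2 + I)))
(-2207 + j(L, -46)) + 1346 = (-2207 + (⅕)*(-46)*(3 - 46)/(2 - 46)) + 1346 = (-2207 + (⅕)*(-46)*(-43)/(-44)) + 1346 = (-2207 + (⅕)*(-46)*(-1/44)*(-43)) + 1346 = (-2207 - 989/110) + 1346 = -243759/110 + 1346 = -95699/110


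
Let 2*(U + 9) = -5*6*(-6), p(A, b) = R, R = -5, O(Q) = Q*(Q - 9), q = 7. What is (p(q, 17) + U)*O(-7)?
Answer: 8512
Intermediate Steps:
O(Q) = Q*(-9 + Q)
p(A, b) = -5
U = 81 (U = -9 + (-5*6*(-6))/2 = -9 + (-30*(-6))/2 = -9 + (½)*180 = -9 + 90 = 81)
(p(q, 17) + U)*O(-7) = (-5 + 81)*(-7*(-9 - 7)) = 76*(-7*(-16)) = 76*112 = 8512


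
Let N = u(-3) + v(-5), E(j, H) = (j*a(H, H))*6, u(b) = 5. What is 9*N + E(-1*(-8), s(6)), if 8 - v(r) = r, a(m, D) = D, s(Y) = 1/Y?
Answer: 170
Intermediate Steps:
v(r) = 8 - r
E(j, H) = 6*H*j (E(j, H) = (j*H)*6 = (H*j)*6 = 6*H*j)
N = 18 (N = 5 + (8 - 1*(-5)) = 5 + (8 + 5) = 5 + 13 = 18)
9*N + E(-1*(-8), s(6)) = 9*18 + 6*(-1*(-8))/6 = 162 + 6*(⅙)*8 = 162 + 8 = 170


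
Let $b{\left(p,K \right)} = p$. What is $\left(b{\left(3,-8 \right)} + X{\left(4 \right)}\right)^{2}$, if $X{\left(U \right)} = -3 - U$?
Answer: $16$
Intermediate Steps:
$\left(b{\left(3,-8 \right)} + X{\left(4 \right)}\right)^{2} = \left(3 - 7\right)^{2} = \left(-4\right)^{2} = 16$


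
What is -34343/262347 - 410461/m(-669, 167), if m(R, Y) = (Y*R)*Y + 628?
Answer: -533058019792/4894637624211 ≈ -0.10891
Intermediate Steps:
m(R, Y) = 628 + R*Y**2 (m(R, Y) = (R*Y)*Y + 628 = R*Y**2 + 628 = 628 + R*Y**2)
-34343/262347 - 410461/m(-669, 167) = -34343/262347 - 410461/(628 - 669*167**2) = -34343*1/262347 - 410461/(628 - 669*27889) = -34343/262347 - 410461/(628 - 18657741) = -34343/262347 - 410461/(-18657113) = -34343/262347 - 410461*(-1/18657113) = -34343/262347 + 410461/18657113 = -533058019792/4894637624211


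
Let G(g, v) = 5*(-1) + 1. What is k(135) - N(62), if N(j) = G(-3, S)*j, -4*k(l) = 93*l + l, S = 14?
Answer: -5849/2 ≈ -2924.5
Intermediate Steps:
k(l) = -47*l/2 (k(l) = -(93*l + l)/4 = -47*l/2)
G(g, v) = -4 (G(g, v) = -5 + 1 = -4)
N(j) = -4*j
k(135) - N(62) = -47/2*135 - (-4)*62 = -6345/2 - 1*(-248) = -6345/2 + 248 = -5849/2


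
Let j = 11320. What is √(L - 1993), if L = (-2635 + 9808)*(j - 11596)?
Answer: I*√1981741 ≈ 1407.7*I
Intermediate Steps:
L = -1979748 (L = (-2635 + 9808)*(11320 - 11596) = 7173*(-276) = -1979748)
√(L - 1993) = √(-1979748 - 1993) = √(-1981741) = I*√1981741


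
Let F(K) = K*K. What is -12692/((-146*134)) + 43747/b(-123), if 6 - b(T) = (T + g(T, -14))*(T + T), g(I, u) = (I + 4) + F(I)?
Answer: 1075832051/1628350848 ≈ 0.66069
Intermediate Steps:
F(K) = K²
g(I, u) = 4 + I + I² (g(I, u) = (I + 4) + I² = (4 + I) + I² = 4 + I + I²)
b(T) = 6 - 2*T*(4 + T² + 2*T) (b(T) = 6 - (T + (4 + T + T²))*(T + T) = 6 - (4 + T² + 2*T)*2*T = 6 - 2*T*(4 + T² + 2*T))
-12692/((-146*134)) + 43747/b(-123) = -12692/((-146*134)) + 43747/(6 - 2*(-123)² - 2*(-123)*(4 - 123 + (-123)²)) = -12692/(-19564) + 43747/(6 - 2*15129 - 2*(-123)*(4 - 123 + 15129)) = -12692*(-1/19564) + 43747/(6 - 30258 - 2*(-123)*15010) = 3173/4891 + 43747/(6 - 30258 + 3692460) = 3173/4891 + 43747/3662208 = 3173/4891 + 43747*(1/3662208) = 3173/4891 + 3977/332928 = 1075832051/1628350848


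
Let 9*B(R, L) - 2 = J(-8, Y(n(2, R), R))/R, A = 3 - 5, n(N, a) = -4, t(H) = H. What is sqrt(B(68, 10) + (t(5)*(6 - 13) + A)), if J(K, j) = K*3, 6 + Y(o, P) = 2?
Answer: I*sqrt(95761)/51 ≈ 6.0677*I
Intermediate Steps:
Y(o, P) = -4 (Y(o, P) = -6 + 2 = -4)
J(K, j) = 3*K
A = -2
B(R, L) = 2/9 - 8/(3*R) (B(R, L) = 2/9 + ((3*(-8))/R)/9 = 2/9 + (-24/R)/9 = 2/9 - 8/(3*R))
sqrt(B(68, 10) + (t(5)*(6 - 13) + A)) = sqrt((2/9)*(-12 + 68)/68 + (5*(6 - 13) - 2)) = sqrt((2/9)*(1/68)*56 + (5*(-7) - 2)) = sqrt(28/153 + (-35 - 2)) = sqrt(28/153 - 37) = sqrt(-5633/153) = I*sqrt(95761)/51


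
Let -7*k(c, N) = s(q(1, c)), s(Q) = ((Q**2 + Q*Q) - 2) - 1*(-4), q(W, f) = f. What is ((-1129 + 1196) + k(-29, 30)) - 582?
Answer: -5289/7 ≈ -755.57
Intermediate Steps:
s(Q) = 2 + 2*Q**2 (s(Q) = ((Q**2 + Q**2) - 2) + 4 = (2*Q**2 - 2) + 4 = (-2 + 2*Q**2) + 4 = 2 + 2*Q**2)
k(c, N) = -2/7 - 2*c**2/7 (k(c, N) = -(2 + 2*c**2)/7 = -2/7 - 2*c**2/7)
((-1129 + 1196) + k(-29, 30)) - 582 = ((-1129 + 1196) + (-2/7 - 2/7*(-29)**2)) - 582 = (67 + (-2/7 - 2/7*841)) - 582 = (67 + (-2/7 - 1682/7)) - 582 = (67 - 1684/7) - 582 = -1215/7 - 582 = -5289/7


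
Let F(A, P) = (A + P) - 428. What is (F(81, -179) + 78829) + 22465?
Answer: 100768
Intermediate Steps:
F(A, P) = -428 + A + P
(F(81, -179) + 78829) + 22465 = ((-428 + 81 - 179) + 78829) + 22465 = (-526 + 78829) + 22465 = 78303 + 22465 = 100768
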